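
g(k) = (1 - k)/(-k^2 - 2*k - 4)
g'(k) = (1 - k)*(2*k + 2)/(-k^2 - 2*k - 4)^2 - 1/(-k^2 - 2*k - 4) = (k^2 + 2*k - 2*(k - 1)*(k + 1) + 4)/(k^2 + 2*k + 4)^2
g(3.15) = 0.11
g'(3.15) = 0.01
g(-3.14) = -0.55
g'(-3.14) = -0.18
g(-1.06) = -0.69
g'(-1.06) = 0.31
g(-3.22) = -0.53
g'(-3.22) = -0.17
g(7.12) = 0.09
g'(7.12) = -0.01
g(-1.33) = -0.75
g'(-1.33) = 0.16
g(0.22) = -0.17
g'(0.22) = 0.32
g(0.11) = -0.21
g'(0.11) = 0.35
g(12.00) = 0.06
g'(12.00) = 0.00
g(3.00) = 0.11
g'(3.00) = 0.01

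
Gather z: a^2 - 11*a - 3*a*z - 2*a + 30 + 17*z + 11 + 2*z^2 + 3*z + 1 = a^2 - 13*a + 2*z^2 + z*(20 - 3*a) + 42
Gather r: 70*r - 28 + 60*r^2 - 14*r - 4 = 60*r^2 + 56*r - 32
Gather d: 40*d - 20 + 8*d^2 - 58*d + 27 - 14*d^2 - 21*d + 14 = -6*d^2 - 39*d + 21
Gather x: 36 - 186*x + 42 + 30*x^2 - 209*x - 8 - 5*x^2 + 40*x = 25*x^2 - 355*x + 70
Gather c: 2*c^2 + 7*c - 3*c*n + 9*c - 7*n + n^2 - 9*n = 2*c^2 + c*(16 - 3*n) + n^2 - 16*n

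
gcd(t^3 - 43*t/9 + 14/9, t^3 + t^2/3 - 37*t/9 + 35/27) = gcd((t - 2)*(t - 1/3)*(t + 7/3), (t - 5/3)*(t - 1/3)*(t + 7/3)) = t^2 + 2*t - 7/9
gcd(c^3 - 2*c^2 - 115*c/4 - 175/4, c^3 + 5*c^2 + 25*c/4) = c^2 + 5*c + 25/4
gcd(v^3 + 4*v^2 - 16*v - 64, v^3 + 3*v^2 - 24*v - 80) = v^2 + 8*v + 16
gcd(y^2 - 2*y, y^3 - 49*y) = y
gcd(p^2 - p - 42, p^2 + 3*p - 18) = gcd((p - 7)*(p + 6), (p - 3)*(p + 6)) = p + 6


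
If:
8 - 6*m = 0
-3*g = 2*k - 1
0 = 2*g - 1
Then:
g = 1/2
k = -1/4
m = 4/3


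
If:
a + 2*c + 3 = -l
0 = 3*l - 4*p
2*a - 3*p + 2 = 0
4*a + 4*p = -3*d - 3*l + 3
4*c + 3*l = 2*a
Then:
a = -23/14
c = -11/28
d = 13/3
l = -4/7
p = -3/7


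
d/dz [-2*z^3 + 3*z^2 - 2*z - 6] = -6*z^2 + 6*z - 2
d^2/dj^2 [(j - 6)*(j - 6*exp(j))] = -6*j*exp(j) + 24*exp(j) + 2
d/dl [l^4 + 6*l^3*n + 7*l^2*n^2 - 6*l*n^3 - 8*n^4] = 4*l^3 + 18*l^2*n + 14*l*n^2 - 6*n^3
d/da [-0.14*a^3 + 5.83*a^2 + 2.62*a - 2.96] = -0.42*a^2 + 11.66*a + 2.62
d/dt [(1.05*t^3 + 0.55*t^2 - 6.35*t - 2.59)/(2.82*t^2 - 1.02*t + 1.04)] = (2.961*t^4 - 2.142*t^3 + 20.622*t^2 + 15.7516*t - 9.2458)/(7.9524*t^4 - 5.7528*t^3 + 6.906*t^2 - 2.1216*t + 1.0816)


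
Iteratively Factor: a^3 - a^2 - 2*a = (a - 2)*(a^2 + a) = (a - 2)*(a + 1)*(a)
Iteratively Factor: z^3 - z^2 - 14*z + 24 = (z + 4)*(z^2 - 5*z + 6) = (z - 2)*(z + 4)*(z - 3)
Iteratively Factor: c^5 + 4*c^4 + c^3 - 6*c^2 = (c)*(c^4 + 4*c^3 + c^2 - 6*c) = c^2*(c^3 + 4*c^2 + c - 6) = c^2*(c + 2)*(c^2 + 2*c - 3) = c^2*(c - 1)*(c + 2)*(c + 3)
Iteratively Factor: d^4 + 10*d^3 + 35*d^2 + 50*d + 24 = (d + 1)*(d^3 + 9*d^2 + 26*d + 24) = (d + 1)*(d + 4)*(d^2 + 5*d + 6) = (d + 1)*(d + 3)*(d + 4)*(d + 2)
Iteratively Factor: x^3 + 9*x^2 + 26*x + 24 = (x + 2)*(x^2 + 7*x + 12) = (x + 2)*(x + 4)*(x + 3)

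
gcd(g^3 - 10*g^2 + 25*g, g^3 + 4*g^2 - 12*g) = g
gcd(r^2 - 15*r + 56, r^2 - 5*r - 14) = r - 7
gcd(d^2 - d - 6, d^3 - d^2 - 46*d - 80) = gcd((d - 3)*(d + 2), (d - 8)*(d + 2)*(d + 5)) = d + 2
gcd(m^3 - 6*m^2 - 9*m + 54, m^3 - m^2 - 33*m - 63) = m + 3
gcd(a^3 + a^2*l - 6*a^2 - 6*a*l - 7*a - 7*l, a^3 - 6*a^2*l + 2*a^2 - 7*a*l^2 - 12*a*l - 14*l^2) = a + l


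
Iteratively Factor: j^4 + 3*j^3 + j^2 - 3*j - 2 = (j + 1)*(j^3 + 2*j^2 - j - 2) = (j - 1)*(j + 1)*(j^2 + 3*j + 2) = (j - 1)*(j + 1)^2*(j + 2)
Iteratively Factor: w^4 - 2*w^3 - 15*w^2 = (w + 3)*(w^3 - 5*w^2) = (w - 5)*(w + 3)*(w^2) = w*(w - 5)*(w + 3)*(w)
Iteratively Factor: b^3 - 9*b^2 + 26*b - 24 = (b - 3)*(b^2 - 6*b + 8) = (b - 3)*(b - 2)*(b - 4)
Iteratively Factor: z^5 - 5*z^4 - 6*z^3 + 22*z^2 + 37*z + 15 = (z - 5)*(z^4 - 6*z^2 - 8*z - 3) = (z - 5)*(z - 3)*(z^3 + 3*z^2 + 3*z + 1) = (z - 5)*(z - 3)*(z + 1)*(z^2 + 2*z + 1) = (z - 5)*(z - 3)*(z + 1)^2*(z + 1)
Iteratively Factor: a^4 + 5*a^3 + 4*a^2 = (a)*(a^3 + 5*a^2 + 4*a) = a*(a + 4)*(a^2 + a) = a*(a + 1)*(a + 4)*(a)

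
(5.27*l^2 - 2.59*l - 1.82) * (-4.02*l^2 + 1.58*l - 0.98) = -21.1854*l^4 + 18.7384*l^3 - 1.9404*l^2 - 0.337400000000001*l + 1.7836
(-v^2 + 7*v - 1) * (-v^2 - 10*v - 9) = v^4 + 3*v^3 - 60*v^2 - 53*v + 9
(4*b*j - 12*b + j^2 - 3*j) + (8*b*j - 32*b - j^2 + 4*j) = 12*b*j - 44*b + j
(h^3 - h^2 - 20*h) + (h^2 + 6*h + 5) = h^3 - 14*h + 5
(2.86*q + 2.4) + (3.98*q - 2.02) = 6.84*q + 0.38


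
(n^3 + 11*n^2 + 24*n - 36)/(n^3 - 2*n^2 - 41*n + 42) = (n + 6)/(n - 7)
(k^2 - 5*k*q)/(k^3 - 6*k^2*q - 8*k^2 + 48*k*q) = (k - 5*q)/(k^2 - 6*k*q - 8*k + 48*q)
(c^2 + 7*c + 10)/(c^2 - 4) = (c + 5)/(c - 2)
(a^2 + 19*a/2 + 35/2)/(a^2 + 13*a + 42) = (a + 5/2)/(a + 6)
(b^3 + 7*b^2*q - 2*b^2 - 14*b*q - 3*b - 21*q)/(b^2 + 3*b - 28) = (b^3 + 7*b^2*q - 2*b^2 - 14*b*q - 3*b - 21*q)/(b^2 + 3*b - 28)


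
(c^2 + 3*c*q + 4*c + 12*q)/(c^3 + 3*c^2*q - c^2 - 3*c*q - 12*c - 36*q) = (c + 4)/(c^2 - c - 12)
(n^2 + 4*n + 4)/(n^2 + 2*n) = (n + 2)/n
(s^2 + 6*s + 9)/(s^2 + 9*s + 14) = (s^2 + 6*s + 9)/(s^2 + 9*s + 14)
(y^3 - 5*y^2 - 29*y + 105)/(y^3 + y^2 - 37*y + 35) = (y^3 - 5*y^2 - 29*y + 105)/(y^3 + y^2 - 37*y + 35)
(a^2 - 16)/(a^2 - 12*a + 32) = (a + 4)/(a - 8)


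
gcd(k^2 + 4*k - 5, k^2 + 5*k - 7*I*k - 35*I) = k + 5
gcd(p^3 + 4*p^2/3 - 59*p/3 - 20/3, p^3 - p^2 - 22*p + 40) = p^2 + p - 20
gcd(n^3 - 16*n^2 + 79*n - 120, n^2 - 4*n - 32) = n - 8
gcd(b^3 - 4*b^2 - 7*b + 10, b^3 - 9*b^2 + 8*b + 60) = b^2 - 3*b - 10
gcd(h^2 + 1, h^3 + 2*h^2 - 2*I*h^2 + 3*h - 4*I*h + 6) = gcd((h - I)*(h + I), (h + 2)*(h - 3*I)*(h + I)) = h + I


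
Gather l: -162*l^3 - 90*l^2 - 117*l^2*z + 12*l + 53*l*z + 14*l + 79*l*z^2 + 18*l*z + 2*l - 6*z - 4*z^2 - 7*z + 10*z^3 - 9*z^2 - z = -162*l^3 + l^2*(-117*z - 90) + l*(79*z^2 + 71*z + 28) + 10*z^3 - 13*z^2 - 14*z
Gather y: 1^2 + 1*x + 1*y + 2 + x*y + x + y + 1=2*x + y*(x + 2) + 4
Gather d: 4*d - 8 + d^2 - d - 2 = d^2 + 3*d - 10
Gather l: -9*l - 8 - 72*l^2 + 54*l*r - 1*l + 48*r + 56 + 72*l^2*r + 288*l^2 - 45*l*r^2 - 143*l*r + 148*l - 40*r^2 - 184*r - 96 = l^2*(72*r + 216) + l*(-45*r^2 - 89*r + 138) - 40*r^2 - 136*r - 48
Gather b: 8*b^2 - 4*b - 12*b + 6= 8*b^2 - 16*b + 6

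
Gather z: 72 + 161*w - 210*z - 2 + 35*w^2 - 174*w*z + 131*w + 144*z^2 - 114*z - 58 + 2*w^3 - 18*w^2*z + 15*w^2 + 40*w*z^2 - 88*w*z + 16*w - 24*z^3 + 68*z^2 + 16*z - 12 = 2*w^3 + 50*w^2 + 308*w - 24*z^3 + z^2*(40*w + 212) + z*(-18*w^2 - 262*w - 308)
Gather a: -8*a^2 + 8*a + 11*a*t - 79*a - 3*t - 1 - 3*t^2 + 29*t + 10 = -8*a^2 + a*(11*t - 71) - 3*t^2 + 26*t + 9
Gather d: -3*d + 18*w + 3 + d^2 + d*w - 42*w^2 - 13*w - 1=d^2 + d*(w - 3) - 42*w^2 + 5*w + 2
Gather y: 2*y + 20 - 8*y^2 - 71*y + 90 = -8*y^2 - 69*y + 110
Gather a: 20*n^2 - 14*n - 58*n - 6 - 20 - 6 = 20*n^2 - 72*n - 32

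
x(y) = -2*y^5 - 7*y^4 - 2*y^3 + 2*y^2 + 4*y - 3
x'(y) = -10*y^4 - 28*y^3 - 6*y^2 + 4*y + 4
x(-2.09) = -38.17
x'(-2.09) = 34.25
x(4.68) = -7993.62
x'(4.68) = -7775.94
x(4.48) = -6553.79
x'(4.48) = -6644.34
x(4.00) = -3923.00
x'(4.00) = -4428.00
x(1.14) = -14.48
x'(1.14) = -57.61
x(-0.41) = -4.34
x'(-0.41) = 3.00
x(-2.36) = -45.74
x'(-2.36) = 18.98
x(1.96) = -163.69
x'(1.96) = -369.62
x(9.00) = -165288.00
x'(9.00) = -86468.00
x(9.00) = -165288.00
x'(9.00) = -86468.00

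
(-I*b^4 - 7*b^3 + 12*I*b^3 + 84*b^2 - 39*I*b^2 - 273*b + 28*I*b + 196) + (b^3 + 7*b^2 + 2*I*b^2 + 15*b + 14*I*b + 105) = -I*b^4 - 6*b^3 + 12*I*b^3 + 91*b^2 - 37*I*b^2 - 258*b + 42*I*b + 301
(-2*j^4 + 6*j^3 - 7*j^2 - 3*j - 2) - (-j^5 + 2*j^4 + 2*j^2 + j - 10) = j^5 - 4*j^4 + 6*j^3 - 9*j^2 - 4*j + 8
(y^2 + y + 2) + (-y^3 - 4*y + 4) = -y^3 + y^2 - 3*y + 6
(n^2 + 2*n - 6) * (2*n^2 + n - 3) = 2*n^4 + 5*n^3 - 13*n^2 - 12*n + 18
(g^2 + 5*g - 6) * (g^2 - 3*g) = g^4 + 2*g^3 - 21*g^2 + 18*g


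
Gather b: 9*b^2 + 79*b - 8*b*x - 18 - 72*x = 9*b^2 + b*(79 - 8*x) - 72*x - 18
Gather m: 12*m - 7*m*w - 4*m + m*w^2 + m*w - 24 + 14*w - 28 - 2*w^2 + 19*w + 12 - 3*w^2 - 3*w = m*(w^2 - 6*w + 8) - 5*w^2 + 30*w - 40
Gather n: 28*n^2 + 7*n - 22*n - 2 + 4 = 28*n^2 - 15*n + 2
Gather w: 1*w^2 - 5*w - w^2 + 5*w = 0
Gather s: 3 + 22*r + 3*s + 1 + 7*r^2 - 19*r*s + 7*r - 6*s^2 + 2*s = 7*r^2 + 29*r - 6*s^2 + s*(5 - 19*r) + 4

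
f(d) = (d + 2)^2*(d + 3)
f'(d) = (d + 2)^2 + (d + 3)*(2*d + 4)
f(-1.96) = 0.00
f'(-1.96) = 0.08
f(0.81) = 30.08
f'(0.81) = 29.31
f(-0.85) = 2.84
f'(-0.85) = 6.27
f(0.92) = 33.42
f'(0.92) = 31.42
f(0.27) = 16.85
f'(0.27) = 20.00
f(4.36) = 297.71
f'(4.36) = 134.07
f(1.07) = 38.36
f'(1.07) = 34.41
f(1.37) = 49.63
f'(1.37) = 40.81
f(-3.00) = 0.00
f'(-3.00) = 1.00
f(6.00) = 576.00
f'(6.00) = 208.00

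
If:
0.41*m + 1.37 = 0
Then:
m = -3.34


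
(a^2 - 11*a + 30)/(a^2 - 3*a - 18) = (a - 5)/(a + 3)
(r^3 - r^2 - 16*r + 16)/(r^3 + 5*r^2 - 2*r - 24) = (r^2 - 5*r + 4)/(r^2 + r - 6)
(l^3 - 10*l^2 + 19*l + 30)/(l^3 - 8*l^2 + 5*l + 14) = (l^2 - 11*l + 30)/(l^2 - 9*l + 14)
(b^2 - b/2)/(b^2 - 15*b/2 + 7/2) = b/(b - 7)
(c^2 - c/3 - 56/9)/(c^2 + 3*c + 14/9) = (3*c - 8)/(3*c + 2)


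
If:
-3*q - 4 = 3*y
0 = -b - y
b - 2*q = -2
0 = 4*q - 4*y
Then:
No Solution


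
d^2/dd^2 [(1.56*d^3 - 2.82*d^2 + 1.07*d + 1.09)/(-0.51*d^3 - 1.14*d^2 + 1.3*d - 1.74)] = (3.280932*d^6 - 7.875522*d^5 + 20.695392*d^4 - 40.09962*d^3 - 5.15934000000001*d^2 - 0.107748000000003*d + 12.875032)/(0.132651*d^9 + 0.889542*d^8 + 0.973998*d^7 - 1.695654*d^6 + 3.587076*d^5 + 5.641992*d^4 - 13.036852*d^3 + 19.176192*d^2 - 11.80764*d + 5.268024)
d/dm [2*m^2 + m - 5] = 4*m + 1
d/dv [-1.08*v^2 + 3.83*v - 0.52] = 3.83 - 2.16*v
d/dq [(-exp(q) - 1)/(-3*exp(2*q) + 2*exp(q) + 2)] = 3*(-exp(q) - 2)*exp(2*q)/(9*exp(4*q) - 12*exp(3*q) - 8*exp(2*q) + 8*exp(q) + 4)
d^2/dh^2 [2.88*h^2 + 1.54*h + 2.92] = 5.76000000000000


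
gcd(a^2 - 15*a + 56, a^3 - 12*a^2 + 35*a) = a - 7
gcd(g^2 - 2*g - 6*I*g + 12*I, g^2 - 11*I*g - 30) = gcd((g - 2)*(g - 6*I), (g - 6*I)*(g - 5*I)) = g - 6*I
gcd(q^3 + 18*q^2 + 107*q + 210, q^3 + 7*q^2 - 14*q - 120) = q^2 + 11*q + 30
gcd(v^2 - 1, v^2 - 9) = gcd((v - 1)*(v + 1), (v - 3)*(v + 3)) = 1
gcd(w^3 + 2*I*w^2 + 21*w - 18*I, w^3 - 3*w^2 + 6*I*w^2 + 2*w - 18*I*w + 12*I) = w + 6*I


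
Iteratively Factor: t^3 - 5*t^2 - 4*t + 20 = (t - 2)*(t^2 - 3*t - 10) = (t - 2)*(t + 2)*(t - 5)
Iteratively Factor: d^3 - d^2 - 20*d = (d)*(d^2 - d - 20) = d*(d + 4)*(d - 5)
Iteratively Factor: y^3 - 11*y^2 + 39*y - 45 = (y - 3)*(y^2 - 8*y + 15) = (y - 5)*(y - 3)*(y - 3)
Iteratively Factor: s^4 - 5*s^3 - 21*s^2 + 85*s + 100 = (s + 1)*(s^3 - 6*s^2 - 15*s + 100) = (s + 1)*(s + 4)*(s^2 - 10*s + 25) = (s - 5)*(s + 1)*(s + 4)*(s - 5)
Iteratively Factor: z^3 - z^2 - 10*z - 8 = (z + 1)*(z^2 - 2*z - 8) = (z + 1)*(z + 2)*(z - 4)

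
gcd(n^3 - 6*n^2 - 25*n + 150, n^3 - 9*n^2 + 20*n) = n - 5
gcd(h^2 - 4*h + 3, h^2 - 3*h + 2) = h - 1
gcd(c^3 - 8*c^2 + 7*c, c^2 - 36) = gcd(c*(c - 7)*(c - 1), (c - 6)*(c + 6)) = 1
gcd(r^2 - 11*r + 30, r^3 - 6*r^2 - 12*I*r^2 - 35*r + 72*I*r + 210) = r - 6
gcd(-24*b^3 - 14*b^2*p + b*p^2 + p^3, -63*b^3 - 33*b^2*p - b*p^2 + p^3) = 3*b + p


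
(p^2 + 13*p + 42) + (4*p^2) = 5*p^2 + 13*p + 42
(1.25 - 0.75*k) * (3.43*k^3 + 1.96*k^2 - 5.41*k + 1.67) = -2.5725*k^4 + 2.8175*k^3 + 6.5075*k^2 - 8.015*k + 2.0875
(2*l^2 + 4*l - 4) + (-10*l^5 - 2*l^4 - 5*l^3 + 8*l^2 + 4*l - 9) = -10*l^5 - 2*l^4 - 5*l^3 + 10*l^2 + 8*l - 13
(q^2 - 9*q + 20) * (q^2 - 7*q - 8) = q^4 - 16*q^3 + 75*q^2 - 68*q - 160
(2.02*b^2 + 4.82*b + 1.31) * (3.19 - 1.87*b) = -3.7774*b^3 - 2.5696*b^2 + 12.9261*b + 4.1789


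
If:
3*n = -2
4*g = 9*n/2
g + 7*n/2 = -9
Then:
No Solution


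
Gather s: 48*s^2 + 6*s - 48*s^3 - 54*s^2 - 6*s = -48*s^3 - 6*s^2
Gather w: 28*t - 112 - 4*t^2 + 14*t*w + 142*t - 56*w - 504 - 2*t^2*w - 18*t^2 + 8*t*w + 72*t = -22*t^2 + 242*t + w*(-2*t^2 + 22*t - 56) - 616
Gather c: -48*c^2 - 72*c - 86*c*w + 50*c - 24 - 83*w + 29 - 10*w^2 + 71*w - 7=-48*c^2 + c*(-86*w - 22) - 10*w^2 - 12*w - 2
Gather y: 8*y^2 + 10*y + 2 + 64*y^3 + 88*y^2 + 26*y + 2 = 64*y^3 + 96*y^2 + 36*y + 4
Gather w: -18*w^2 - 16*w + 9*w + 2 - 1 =-18*w^2 - 7*w + 1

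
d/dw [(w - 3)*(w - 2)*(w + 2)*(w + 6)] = 4*w^3 + 9*w^2 - 44*w - 12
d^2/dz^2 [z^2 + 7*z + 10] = 2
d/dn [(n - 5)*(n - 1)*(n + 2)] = 3*n^2 - 8*n - 7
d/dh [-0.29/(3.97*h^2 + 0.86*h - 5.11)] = (2.3026*h + 0.2494)/(3.97*h^2 + 0.86*h - 5.11)^2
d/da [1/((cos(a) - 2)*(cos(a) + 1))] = (-sin(a) + sin(2*a))/((cos(a) - 2)^2*(cos(a) + 1)^2)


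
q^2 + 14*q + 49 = (q + 7)^2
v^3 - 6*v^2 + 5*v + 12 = (v - 4)*(v - 3)*(v + 1)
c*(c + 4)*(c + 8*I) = c^3 + 4*c^2 + 8*I*c^2 + 32*I*c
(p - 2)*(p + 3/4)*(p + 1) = p^3 - p^2/4 - 11*p/4 - 3/2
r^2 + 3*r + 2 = (r + 1)*(r + 2)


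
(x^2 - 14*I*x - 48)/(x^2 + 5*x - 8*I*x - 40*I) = (x - 6*I)/(x + 5)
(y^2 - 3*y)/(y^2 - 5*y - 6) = y*(3 - y)/(-y^2 + 5*y + 6)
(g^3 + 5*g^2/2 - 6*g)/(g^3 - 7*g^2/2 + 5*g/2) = (2*g^2 + 5*g - 12)/(2*g^2 - 7*g + 5)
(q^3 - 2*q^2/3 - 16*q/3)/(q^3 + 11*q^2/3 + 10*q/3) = (3*q - 8)/(3*q + 5)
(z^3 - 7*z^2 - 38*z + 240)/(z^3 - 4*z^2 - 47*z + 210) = (z^2 - 2*z - 48)/(z^2 + z - 42)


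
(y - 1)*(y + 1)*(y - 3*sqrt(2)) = y^3 - 3*sqrt(2)*y^2 - y + 3*sqrt(2)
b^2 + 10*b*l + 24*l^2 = (b + 4*l)*(b + 6*l)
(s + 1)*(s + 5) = s^2 + 6*s + 5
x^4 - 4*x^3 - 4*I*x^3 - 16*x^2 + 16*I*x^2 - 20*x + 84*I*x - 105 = (x - 7)*(x + 3)*(x - 5*I)*(x + I)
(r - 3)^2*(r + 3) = r^3 - 3*r^2 - 9*r + 27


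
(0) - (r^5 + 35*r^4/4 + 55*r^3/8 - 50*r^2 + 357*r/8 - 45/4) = -r^5 - 35*r^4/4 - 55*r^3/8 + 50*r^2 - 357*r/8 + 45/4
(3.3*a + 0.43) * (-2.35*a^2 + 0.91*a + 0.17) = -7.755*a^3 + 1.9925*a^2 + 0.9523*a + 0.0731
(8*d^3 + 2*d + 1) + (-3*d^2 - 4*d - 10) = 8*d^3 - 3*d^2 - 2*d - 9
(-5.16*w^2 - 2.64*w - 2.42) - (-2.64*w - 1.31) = -5.16*w^2 - 1.11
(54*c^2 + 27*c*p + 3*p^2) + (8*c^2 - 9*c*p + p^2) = 62*c^2 + 18*c*p + 4*p^2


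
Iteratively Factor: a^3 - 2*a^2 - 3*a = (a + 1)*(a^2 - 3*a) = a*(a + 1)*(a - 3)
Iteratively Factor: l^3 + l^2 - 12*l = (l + 4)*(l^2 - 3*l) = (l - 3)*(l + 4)*(l)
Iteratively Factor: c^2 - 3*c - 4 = (c + 1)*(c - 4)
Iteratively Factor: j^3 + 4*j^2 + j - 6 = (j - 1)*(j^2 + 5*j + 6) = (j - 1)*(j + 2)*(j + 3)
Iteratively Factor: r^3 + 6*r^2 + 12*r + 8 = (r + 2)*(r^2 + 4*r + 4) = (r + 2)^2*(r + 2)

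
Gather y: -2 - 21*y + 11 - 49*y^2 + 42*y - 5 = -49*y^2 + 21*y + 4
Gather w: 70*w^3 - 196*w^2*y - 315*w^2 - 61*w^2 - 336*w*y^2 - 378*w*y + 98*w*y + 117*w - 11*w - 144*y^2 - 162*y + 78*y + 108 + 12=70*w^3 + w^2*(-196*y - 376) + w*(-336*y^2 - 280*y + 106) - 144*y^2 - 84*y + 120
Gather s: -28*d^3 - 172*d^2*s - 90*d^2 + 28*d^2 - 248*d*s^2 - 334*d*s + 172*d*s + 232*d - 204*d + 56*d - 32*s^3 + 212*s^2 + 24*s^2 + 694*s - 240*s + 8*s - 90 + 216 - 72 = -28*d^3 - 62*d^2 + 84*d - 32*s^3 + s^2*(236 - 248*d) + s*(-172*d^2 - 162*d + 462) + 54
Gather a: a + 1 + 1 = a + 2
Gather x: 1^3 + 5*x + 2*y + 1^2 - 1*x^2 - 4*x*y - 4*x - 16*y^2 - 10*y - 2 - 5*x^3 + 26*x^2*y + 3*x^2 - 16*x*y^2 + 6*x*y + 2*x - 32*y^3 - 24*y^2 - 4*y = -5*x^3 + x^2*(26*y + 2) + x*(-16*y^2 + 2*y + 3) - 32*y^3 - 40*y^2 - 12*y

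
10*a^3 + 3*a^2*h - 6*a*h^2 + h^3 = (-5*a + h)*(-2*a + h)*(a + h)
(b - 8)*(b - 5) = b^2 - 13*b + 40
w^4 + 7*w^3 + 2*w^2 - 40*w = w*(w - 2)*(w + 4)*(w + 5)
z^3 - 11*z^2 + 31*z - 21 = (z - 7)*(z - 3)*(z - 1)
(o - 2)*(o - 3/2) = o^2 - 7*o/2 + 3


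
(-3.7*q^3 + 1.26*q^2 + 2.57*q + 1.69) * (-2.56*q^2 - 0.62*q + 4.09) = 9.472*q^5 - 0.9316*q^4 - 22.4934*q^3 - 0.7664*q^2 + 9.4635*q + 6.9121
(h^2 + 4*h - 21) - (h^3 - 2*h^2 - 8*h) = -h^3 + 3*h^2 + 12*h - 21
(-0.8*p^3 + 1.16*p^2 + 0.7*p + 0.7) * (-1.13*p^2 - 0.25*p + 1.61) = 0.904*p^5 - 1.1108*p^4 - 2.369*p^3 + 0.9016*p^2 + 0.952*p + 1.127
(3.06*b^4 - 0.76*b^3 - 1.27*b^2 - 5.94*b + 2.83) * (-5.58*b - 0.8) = -17.0748*b^5 + 1.7928*b^4 + 7.6946*b^3 + 34.1612*b^2 - 11.0394*b - 2.264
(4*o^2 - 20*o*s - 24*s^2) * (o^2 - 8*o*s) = 4*o^4 - 52*o^3*s + 136*o^2*s^2 + 192*o*s^3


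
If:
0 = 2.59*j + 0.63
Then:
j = -0.24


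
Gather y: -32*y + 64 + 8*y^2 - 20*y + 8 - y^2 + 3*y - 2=7*y^2 - 49*y + 70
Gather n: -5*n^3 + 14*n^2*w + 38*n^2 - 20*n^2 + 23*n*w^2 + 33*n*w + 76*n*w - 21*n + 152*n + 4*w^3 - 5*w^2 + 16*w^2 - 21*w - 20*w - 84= -5*n^3 + n^2*(14*w + 18) + n*(23*w^2 + 109*w + 131) + 4*w^3 + 11*w^2 - 41*w - 84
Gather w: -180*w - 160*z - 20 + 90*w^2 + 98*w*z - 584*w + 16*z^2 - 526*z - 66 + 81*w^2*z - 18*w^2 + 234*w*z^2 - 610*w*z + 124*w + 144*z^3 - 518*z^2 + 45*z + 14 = w^2*(81*z + 72) + w*(234*z^2 - 512*z - 640) + 144*z^3 - 502*z^2 - 641*z - 72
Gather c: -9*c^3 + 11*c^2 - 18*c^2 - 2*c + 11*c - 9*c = -9*c^3 - 7*c^2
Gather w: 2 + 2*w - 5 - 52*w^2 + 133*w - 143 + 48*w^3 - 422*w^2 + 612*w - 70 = 48*w^3 - 474*w^2 + 747*w - 216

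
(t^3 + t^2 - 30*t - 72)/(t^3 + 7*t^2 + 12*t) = (t - 6)/t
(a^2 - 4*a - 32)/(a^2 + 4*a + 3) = (a^2 - 4*a - 32)/(a^2 + 4*a + 3)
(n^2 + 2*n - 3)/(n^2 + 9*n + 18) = (n - 1)/(n + 6)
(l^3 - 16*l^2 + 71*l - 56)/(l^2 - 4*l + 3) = (l^2 - 15*l + 56)/(l - 3)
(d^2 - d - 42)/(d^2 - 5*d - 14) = (d + 6)/(d + 2)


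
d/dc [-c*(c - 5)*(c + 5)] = 25 - 3*c^2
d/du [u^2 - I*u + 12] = 2*u - I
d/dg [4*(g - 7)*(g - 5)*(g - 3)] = 12*g^2 - 120*g + 284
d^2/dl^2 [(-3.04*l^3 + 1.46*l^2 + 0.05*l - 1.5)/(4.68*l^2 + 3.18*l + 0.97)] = (-1.56319401867222e-13*l^4 - 75.148992*l^3 - 293.1516*l^2 - 152.465496*l - 14.279432)/(102.503232*l^6 + 208.948896*l^5 + 205.71408*l^4 + 118.773*l^3 + 42.63732*l^2 + 8.976186*l + 0.912673)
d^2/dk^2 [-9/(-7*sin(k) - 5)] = 63*(-7*sin(k)^2 + 5*sin(k) + 14)/(7*sin(k) + 5)^3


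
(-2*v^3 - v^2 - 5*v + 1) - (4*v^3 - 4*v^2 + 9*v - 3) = -6*v^3 + 3*v^2 - 14*v + 4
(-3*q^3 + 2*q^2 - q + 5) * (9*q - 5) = -27*q^4 + 33*q^3 - 19*q^2 + 50*q - 25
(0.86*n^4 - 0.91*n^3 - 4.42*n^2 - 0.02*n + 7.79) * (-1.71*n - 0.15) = -1.4706*n^5 + 1.4271*n^4 + 7.6947*n^3 + 0.6972*n^2 - 13.3179*n - 1.1685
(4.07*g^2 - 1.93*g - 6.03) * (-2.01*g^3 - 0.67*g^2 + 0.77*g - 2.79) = -8.1807*g^5 + 1.1524*g^4 + 16.5473*g^3 - 8.8013*g^2 + 0.741599999999999*g + 16.8237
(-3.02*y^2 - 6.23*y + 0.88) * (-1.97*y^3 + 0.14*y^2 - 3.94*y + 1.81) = 5.9494*y^5 + 11.8503*y^4 + 9.293*y^3 + 19.2032*y^2 - 14.7435*y + 1.5928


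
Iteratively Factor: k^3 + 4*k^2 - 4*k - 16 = (k - 2)*(k^2 + 6*k + 8) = (k - 2)*(k + 2)*(k + 4)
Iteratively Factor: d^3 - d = (d - 1)*(d^2 + d) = d*(d - 1)*(d + 1)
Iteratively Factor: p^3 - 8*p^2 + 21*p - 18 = (p - 3)*(p^2 - 5*p + 6) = (p - 3)*(p - 2)*(p - 3)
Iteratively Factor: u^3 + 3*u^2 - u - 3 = (u + 3)*(u^2 - 1) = (u + 1)*(u + 3)*(u - 1)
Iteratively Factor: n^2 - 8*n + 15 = (n - 5)*(n - 3)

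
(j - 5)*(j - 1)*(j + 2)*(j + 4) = j^4 - 23*j^2 - 18*j + 40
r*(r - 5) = r^2 - 5*r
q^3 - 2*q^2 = q^2*(q - 2)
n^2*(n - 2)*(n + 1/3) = n^4 - 5*n^3/3 - 2*n^2/3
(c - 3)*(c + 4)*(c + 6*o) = c^3 + 6*c^2*o + c^2 + 6*c*o - 12*c - 72*o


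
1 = 1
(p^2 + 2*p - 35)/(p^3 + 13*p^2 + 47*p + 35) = (p - 5)/(p^2 + 6*p + 5)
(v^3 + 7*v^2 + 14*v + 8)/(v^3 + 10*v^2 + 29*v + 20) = (v + 2)/(v + 5)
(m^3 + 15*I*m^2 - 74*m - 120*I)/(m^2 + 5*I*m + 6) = (m^2 + 9*I*m - 20)/(m - I)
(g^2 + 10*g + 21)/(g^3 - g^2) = (g^2 + 10*g + 21)/(g^2*(g - 1))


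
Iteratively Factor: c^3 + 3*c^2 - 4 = (c - 1)*(c^2 + 4*c + 4) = (c - 1)*(c + 2)*(c + 2)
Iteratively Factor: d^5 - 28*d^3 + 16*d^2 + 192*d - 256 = (d - 4)*(d^4 + 4*d^3 - 12*d^2 - 32*d + 64) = (d - 4)*(d - 2)*(d^3 + 6*d^2 - 32) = (d - 4)*(d - 2)*(d + 4)*(d^2 + 2*d - 8) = (d - 4)*(d - 2)^2*(d + 4)*(d + 4)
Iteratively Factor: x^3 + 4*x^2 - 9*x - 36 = (x + 4)*(x^2 - 9) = (x + 3)*(x + 4)*(x - 3)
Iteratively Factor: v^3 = (v)*(v^2) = v^2*(v)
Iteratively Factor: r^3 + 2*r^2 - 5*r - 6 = (r + 1)*(r^2 + r - 6) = (r + 1)*(r + 3)*(r - 2)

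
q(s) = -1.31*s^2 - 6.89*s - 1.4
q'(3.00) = -14.75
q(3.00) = -33.86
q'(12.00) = -38.33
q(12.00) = -272.72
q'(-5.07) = 6.39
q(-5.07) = -0.14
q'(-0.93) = -4.45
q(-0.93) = 3.87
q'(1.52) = -10.87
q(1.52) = -14.90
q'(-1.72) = -2.38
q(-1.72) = 6.58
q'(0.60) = -8.46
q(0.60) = -6.01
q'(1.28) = -10.24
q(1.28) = -12.37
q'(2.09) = -12.37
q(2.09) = -21.52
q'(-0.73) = -4.98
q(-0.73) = 2.93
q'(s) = -2.62*s - 6.89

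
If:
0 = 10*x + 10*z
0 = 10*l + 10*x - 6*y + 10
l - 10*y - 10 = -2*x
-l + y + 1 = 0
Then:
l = -16/49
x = -72/49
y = -65/49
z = 72/49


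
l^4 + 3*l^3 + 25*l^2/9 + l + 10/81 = (l + 1/3)^2*(l + 2/3)*(l + 5/3)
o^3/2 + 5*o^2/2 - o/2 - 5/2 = (o/2 + 1/2)*(o - 1)*(o + 5)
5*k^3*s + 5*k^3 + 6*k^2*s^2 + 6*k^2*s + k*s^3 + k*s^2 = (k + s)*(5*k + s)*(k*s + k)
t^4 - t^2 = t^2*(t - 1)*(t + 1)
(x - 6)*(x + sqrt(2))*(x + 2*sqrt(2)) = x^3 - 6*x^2 + 3*sqrt(2)*x^2 - 18*sqrt(2)*x + 4*x - 24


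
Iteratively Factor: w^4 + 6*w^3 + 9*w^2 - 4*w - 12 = (w + 2)*(w^3 + 4*w^2 + w - 6) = (w - 1)*(w + 2)*(w^2 + 5*w + 6) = (w - 1)*(w + 2)*(w + 3)*(w + 2)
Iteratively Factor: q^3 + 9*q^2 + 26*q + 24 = (q + 3)*(q^2 + 6*q + 8) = (q + 3)*(q + 4)*(q + 2)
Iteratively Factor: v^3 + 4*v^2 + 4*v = (v)*(v^2 + 4*v + 4) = v*(v + 2)*(v + 2)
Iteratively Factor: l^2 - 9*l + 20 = (l - 4)*(l - 5)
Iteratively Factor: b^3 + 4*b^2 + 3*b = (b + 3)*(b^2 + b) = b*(b + 3)*(b + 1)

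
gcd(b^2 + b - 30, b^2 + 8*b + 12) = b + 6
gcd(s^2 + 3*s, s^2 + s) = s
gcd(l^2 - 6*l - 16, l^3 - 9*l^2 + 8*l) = l - 8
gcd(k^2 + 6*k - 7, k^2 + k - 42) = k + 7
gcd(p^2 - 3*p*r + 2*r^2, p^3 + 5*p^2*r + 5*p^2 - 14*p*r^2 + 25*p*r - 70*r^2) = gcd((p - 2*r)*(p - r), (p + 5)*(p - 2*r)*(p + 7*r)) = p - 2*r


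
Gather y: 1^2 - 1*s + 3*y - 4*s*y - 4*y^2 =-s - 4*y^2 + y*(3 - 4*s) + 1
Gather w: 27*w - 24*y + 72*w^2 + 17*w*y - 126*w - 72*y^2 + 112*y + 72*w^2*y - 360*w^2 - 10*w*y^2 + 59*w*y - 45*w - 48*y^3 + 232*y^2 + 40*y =w^2*(72*y - 288) + w*(-10*y^2 + 76*y - 144) - 48*y^3 + 160*y^2 + 128*y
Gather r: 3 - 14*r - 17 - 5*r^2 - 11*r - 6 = -5*r^2 - 25*r - 20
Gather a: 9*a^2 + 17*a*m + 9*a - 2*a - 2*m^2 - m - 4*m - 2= 9*a^2 + a*(17*m + 7) - 2*m^2 - 5*m - 2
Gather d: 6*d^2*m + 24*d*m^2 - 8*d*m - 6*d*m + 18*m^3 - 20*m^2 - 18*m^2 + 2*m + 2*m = 6*d^2*m + d*(24*m^2 - 14*m) + 18*m^3 - 38*m^2 + 4*m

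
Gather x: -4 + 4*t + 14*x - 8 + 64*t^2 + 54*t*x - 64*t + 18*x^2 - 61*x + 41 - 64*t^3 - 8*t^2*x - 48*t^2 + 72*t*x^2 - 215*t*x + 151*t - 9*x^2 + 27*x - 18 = -64*t^3 + 16*t^2 + 91*t + x^2*(72*t + 9) + x*(-8*t^2 - 161*t - 20) + 11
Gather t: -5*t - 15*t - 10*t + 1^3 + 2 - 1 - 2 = -30*t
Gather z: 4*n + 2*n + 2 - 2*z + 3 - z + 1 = 6*n - 3*z + 6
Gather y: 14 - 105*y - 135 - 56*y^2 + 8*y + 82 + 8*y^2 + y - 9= -48*y^2 - 96*y - 48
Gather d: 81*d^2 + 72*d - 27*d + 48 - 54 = 81*d^2 + 45*d - 6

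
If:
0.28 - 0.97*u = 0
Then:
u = 0.29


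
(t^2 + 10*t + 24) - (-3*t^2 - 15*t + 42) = 4*t^2 + 25*t - 18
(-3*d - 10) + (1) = -3*d - 9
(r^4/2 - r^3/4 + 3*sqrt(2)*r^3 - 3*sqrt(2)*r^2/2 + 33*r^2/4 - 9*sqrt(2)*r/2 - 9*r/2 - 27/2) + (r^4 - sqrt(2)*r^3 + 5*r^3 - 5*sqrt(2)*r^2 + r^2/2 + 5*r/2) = 3*r^4/2 + 2*sqrt(2)*r^3 + 19*r^3/4 - 13*sqrt(2)*r^2/2 + 35*r^2/4 - 9*sqrt(2)*r/2 - 2*r - 27/2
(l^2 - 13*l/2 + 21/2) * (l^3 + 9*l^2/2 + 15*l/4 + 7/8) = l^5 - 2*l^4 - 15*l^3 + 95*l^2/4 + 539*l/16 + 147/16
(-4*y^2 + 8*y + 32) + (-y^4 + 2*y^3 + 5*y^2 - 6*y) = -y^4 + 2*y^3 + y^2 + 2*y + 32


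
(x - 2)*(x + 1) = x^2 - x - 2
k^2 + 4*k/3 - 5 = (k - 5/3)*(k + 3)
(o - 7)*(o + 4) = o^2 - 3*o - 28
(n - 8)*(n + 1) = n^2 - 7*n - 8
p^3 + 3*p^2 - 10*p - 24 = (p - 3)*(p + 2)*(p + 4)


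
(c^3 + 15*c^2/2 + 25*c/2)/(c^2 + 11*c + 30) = c*(2*c + 5)/(2*(c + 6))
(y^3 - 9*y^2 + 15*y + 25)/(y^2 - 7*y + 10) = (y^2 - 4*y - 5)/(y - 2)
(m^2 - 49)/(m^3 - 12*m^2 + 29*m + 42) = (m + 7)/(m^2 - 5*m - 6)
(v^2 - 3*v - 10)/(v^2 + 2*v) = (v - 5)/v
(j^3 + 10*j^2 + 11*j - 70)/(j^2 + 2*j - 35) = (j^2 + 3*j - 10)/(j - 5)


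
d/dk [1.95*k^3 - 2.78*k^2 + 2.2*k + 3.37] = 5.85*k^2 - 5.56*k + 2.2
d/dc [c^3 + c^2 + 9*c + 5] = 3*c^2 + 2*c + 9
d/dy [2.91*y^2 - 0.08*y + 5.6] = 5.82*y - 0.08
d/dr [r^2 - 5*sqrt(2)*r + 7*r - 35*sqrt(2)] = 2*r - 5*sqrt(2) + 7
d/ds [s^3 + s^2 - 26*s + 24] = 3*s^2 + 2*s - 26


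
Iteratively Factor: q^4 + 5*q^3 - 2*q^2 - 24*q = (q + 4)*(q^3 + q^2 - 6*q) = (q - 2)*(q + 4)*(q^2 + 3*q) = q*(q - 2)*(q + 4)*(q + 3)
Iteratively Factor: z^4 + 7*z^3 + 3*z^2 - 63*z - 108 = (z - 3)*(z^3 + 10*z^2 + 33*z + 36) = (z - 3)*(z + 3)*(z^2 + 7*z + 12) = (z - 3)*(z + 3)*(z + 4)*(z + 3)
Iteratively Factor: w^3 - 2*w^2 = (w)*(w^2 - 2*w) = w^2*(w - 2)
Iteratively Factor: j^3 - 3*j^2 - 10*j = (j - 5)*(j^2 + 2*j) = j*(j - 5)*(j + 2)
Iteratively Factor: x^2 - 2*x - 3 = (x + 1)*(x - 3)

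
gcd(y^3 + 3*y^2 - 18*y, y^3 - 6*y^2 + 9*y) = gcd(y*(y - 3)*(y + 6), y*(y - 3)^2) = y^2 - 3*y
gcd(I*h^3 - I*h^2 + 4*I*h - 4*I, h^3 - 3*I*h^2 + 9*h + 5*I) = 1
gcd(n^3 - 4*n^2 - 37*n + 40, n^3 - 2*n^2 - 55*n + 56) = n^2 - 9*n + 8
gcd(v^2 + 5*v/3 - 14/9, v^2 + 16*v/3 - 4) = v - 2/3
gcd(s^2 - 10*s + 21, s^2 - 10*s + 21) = s^2 - 10*s + 21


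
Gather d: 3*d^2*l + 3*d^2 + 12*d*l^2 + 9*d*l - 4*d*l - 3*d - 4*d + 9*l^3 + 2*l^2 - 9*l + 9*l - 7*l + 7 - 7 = d^2*(3*l + 3) + d*(12*l^2 + 5*l - 7) + 9*l^3 + 2*l^2 - 7*l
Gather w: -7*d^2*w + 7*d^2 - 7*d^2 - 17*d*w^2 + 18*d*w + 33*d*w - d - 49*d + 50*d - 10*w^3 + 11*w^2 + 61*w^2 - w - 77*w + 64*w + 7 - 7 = -10*w^3 + w^2*(72 - 17*d) + w*(-7*d^2 + 51*d - 14)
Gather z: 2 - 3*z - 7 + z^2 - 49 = z^2 - 3*z - 54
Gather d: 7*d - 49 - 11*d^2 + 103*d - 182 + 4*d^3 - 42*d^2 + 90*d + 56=4*d^3 - 53*d^2 + 200*d - 175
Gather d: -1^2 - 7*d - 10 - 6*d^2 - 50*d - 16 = -6*d^2 - 57*d - 27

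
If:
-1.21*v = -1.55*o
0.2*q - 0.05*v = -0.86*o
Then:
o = 0.780645161290323*v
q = -3.10677419354839*v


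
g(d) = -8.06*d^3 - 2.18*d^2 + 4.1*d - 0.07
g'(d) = -24.18*d^2 - 4.36*d + 4.1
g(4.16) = -600.99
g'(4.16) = -432.49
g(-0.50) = -1.66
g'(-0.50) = 0.24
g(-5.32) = 1130.00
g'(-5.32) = -657.06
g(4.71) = -871.29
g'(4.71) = -552.85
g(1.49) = -25.46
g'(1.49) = -56.08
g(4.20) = -618.45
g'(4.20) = -440.75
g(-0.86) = -0.08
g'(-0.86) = -10.03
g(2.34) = -105.68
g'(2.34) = -138.50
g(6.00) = -1794.91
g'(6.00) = -892.54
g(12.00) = -14192.47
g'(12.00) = -3530.14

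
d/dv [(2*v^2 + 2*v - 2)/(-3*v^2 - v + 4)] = 2*(2*v^2 + 2*v + 3)/(9*v^4 + 6*v^3 - 23*v^2 - 8*v + 16)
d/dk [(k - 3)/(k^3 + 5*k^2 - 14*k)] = (k*(k^2 + 5*k - 14) - (k - 3)*(3*k^2 + 10*k - 14))/(k^2*(k^2 + 5*k - 14)^2)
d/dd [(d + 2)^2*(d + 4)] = (d + 2)*(3*d + 10)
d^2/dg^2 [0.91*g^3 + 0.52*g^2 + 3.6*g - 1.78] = 5.46*g + 1.04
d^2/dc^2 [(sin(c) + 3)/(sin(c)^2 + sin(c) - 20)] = (-sin(c)^5 - 11*sin(c)^4 - 127*sin(c)^3 - 245*sin(c)^2 - 322*sin(c) + 166)/(sin(c)^2 + sin(c) - 20)^3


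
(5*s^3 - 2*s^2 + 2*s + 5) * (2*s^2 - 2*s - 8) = 10*s^5 - 14*s^4 - 32*s^3 + 22*s^2 - 26*s - 40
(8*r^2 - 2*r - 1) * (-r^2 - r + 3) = -8*r^4 - 6*r^3 + 27*r^2 - 5*r - 3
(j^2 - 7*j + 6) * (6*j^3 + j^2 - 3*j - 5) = 6*j^5 - 41*j^4 + 26*j^3 + 22*j^2 + 17*j - 30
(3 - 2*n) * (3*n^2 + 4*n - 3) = -6*n^3 + n^2 + 18*n - 9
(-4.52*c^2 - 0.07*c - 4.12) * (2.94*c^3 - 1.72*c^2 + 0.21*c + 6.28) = -13.2888*c^5 + 7.5686*c^4 - 12.9416*c^3 - 21.3139*c^2 - 1.3048*c - 25.8736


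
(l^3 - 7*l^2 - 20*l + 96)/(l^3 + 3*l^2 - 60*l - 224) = (l - 3)/(l + 7)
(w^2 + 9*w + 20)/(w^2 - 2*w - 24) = (w + 5)/(w - 6)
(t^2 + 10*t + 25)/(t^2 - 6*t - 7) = (t^2 + 10*t + 25)/(t^2 - 6*t - 7)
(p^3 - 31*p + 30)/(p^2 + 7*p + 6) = (p^2 - 6*p + 5)/(p + 1)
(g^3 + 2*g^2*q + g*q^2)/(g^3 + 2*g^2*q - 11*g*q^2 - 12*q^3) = g*(-g - q)/(-g^2 - g*q + 12*q^2)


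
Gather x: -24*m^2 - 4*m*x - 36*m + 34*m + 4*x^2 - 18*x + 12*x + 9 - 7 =-24*m^2 - 2*m + 4*x^2 + x*(-4*m - 6) + 2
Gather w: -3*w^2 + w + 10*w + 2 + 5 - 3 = -3*w^2 + 11*w + 4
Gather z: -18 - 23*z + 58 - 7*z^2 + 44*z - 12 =-7*z^2 + 21*z + 28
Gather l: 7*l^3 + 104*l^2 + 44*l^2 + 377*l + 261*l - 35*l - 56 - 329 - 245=7*l^3 + 148*l^2 + 603*l - 630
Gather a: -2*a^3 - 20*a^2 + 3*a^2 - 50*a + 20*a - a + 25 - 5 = -2*a^3 - 17*a^2 - 31*a + 20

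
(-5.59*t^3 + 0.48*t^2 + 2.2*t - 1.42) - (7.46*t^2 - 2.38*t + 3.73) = -5.59*t^3 - 6.98*t^2 + 4.58*t - 5.15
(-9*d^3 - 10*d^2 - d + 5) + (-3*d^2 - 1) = -9*d^3 - 13*d^2 - d + 4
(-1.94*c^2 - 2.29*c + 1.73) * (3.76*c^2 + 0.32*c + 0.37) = -7.2944*c^4 - 9.2312*c^3 + 5.0542*c^2 - 0.2937*c + 0.6401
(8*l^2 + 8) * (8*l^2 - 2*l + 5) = 64*l^4 - 16*l^3 + 104*l^2 - 16*l + 40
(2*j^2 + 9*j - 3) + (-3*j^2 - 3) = -j^2 + 9*j - 6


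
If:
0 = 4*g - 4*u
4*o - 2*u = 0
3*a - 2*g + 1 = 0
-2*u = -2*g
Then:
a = 2*u/3 - 1/3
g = u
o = u/2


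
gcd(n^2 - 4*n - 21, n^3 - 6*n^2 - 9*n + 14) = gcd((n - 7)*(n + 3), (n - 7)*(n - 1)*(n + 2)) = n - 7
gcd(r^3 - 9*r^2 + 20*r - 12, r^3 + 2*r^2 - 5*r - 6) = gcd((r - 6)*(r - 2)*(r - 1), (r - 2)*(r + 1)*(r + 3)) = r - 2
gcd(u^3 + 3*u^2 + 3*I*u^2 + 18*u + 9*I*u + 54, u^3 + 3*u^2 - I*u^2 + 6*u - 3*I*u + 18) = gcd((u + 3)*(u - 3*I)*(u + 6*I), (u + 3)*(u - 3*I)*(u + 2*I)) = u^2 + u*(3 - 3*I) - 9*I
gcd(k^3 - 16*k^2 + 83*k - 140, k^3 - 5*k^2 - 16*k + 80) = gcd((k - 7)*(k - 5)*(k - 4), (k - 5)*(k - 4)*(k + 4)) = k^2 - 9*k + 20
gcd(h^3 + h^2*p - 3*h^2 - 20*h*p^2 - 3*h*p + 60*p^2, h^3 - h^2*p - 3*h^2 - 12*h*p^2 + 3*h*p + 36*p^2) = -h^2 + 4*h*p + 3*h - 12*p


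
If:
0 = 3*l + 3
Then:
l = -1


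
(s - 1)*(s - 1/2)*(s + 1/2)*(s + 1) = s^4 - 5*s^2/4 + 1/4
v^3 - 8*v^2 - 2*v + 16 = (v - 8)*(v - sqrt(2))*(v + sqrt(2))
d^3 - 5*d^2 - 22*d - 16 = (d - 8)*(d + 1)*(d + 2)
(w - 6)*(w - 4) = w^2 - 10*w + 24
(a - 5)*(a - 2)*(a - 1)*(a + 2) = a^4 - 6*a^3 + a^2 + 24*a - 20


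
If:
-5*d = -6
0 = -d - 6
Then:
No Solution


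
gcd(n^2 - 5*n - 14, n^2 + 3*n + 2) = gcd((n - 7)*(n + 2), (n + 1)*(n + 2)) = n + 2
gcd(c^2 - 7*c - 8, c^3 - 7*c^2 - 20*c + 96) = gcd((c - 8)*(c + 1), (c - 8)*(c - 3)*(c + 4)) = c - 8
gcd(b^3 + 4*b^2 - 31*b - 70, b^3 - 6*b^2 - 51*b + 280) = b^2 + 2*b - 35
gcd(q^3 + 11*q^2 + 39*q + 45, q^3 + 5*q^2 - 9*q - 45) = q^2 + 8*q + 15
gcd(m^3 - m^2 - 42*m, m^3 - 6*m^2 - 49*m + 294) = m - 7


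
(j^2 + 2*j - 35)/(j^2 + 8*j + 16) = (j^2 + 2*j - 35)/(j^2 + 8*j + 16)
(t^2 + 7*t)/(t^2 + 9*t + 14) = t/(t + 2)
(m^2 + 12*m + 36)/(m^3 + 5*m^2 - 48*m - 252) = 1/(m - 7)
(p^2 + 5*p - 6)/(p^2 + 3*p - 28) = (p^2 + 5*p - 6)/(p^2 + 3*p - 28)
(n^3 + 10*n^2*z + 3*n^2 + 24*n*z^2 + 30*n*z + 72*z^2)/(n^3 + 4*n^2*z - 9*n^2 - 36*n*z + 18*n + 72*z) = (n^2 + 6*n*z + 3*n + 18*z)/(n^2 - 9*n + 18)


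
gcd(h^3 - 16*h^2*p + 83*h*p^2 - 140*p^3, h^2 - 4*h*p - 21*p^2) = -h + 7*p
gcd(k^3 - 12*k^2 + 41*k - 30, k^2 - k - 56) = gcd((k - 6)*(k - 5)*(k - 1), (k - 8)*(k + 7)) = 1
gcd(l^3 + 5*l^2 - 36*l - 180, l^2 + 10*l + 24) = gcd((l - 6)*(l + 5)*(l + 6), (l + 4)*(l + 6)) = l + 6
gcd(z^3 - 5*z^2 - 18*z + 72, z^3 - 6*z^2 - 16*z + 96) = z^2 - 2*z - 24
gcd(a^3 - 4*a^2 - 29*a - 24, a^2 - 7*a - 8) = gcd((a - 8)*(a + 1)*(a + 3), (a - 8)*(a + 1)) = a^2 - 7*a - 8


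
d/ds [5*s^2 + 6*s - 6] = 10*s + 6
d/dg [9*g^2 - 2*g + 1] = 18*g - 2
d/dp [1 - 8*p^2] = -16*p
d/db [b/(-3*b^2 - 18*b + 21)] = (b^2 + 7)/(3*(b^4 + 12*b^3 + 22*b^2 - 84*b + 49))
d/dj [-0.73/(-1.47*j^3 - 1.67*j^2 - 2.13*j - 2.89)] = (-3.2193*j^2 - 2.4382*j - 1.5549)/(1.47*j^3 + 1.67*j^2 + 2.13*j + 2.89)^2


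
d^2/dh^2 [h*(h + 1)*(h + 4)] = 6*h + 10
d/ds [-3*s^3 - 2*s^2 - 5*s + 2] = -9*s^2 - 4*s - 5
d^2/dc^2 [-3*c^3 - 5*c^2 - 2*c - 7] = -18*c - 10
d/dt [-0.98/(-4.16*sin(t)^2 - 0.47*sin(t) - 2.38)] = -(8.1536*sin(t) + 0.4606)*cos(t)/(4.16*sin(t)^2 + 0.47*sin(t) + 2.38)^2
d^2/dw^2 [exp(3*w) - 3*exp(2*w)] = (9*exp(w) - 12)*exp(2*w)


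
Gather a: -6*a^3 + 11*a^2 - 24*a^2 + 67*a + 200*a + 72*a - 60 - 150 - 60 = -6*a^3 - 13*a^2 + 339*a - 270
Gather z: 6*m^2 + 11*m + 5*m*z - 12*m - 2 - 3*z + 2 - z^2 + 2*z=6*m^2 - m - z^2 + z*(5*m - 1)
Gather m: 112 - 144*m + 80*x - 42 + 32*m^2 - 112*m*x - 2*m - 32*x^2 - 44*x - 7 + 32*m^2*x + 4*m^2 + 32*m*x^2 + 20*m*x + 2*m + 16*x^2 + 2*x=m^2*(32*x + 36) + m*(32*x^2 - 92*x - 144) - 16*x^2 + 38*x + 63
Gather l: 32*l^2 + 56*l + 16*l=32*l^2 + 72*l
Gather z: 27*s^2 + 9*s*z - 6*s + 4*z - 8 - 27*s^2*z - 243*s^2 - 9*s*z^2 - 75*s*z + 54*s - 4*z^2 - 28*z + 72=-216*s^2 + 48*s + z^2*(-9*s - 4) + z*(-27*s^2 - 66*s - 24) + 64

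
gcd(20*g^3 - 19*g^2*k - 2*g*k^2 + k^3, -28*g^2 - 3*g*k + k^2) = 4*g + k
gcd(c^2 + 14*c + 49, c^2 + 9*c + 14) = c + 7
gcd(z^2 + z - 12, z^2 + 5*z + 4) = z + 4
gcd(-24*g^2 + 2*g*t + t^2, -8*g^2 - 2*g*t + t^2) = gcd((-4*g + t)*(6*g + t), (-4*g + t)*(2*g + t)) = -4*g + t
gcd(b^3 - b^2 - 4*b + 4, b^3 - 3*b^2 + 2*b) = b^2 - 3*b + 2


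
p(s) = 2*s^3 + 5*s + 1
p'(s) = 6*s^2 + 5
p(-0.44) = -1.37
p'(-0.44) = 6.16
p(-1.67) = -16.66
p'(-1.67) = 21.73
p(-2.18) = -30.62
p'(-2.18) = 33.51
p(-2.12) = -28.66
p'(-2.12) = 31.97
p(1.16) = 9.92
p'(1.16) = 13.07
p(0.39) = 3.07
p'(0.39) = 5.91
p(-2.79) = -56.39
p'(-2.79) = 51.70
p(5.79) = 418.16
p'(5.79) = 206.14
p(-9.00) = -1502.00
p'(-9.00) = 491.00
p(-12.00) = -3515.00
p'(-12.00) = 869.00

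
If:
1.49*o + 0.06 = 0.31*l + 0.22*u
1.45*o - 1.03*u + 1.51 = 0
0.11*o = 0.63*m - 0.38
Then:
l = 2.70456062291435*u - 4.81179087875417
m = 0.124028461959496*u + 0.421346469622332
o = 0.710344827586207*u - 1.04137931034483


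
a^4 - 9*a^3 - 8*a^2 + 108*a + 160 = (a - 8)*(a - 5)*(a + 2)^2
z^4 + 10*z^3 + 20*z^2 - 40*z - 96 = (z - 2)*(z + 2)*(z + 4)*(z + 6)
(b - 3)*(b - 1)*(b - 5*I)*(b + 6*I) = b^4 - 4*b^3 + I*b^3 + 33*b^2 - 4*I*b^2 - 120*b + 3*I*b + 90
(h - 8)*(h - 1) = h^2 - 9*h + 8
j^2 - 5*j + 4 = (j - 4)*(j - 1)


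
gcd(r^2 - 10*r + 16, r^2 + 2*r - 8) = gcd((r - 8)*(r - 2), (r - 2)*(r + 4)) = r - 2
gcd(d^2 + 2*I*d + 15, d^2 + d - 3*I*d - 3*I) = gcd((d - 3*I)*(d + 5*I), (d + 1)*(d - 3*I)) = d - 3*I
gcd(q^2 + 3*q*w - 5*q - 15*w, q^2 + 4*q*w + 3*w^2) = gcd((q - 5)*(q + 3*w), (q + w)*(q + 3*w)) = q + 3*w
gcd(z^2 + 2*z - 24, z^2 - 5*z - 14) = 1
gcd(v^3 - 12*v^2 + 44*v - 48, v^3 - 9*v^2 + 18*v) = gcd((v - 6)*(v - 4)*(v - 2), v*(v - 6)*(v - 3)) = v - 6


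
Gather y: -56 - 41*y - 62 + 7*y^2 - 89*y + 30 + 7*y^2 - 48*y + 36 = 14*y^2 - 178*y - 52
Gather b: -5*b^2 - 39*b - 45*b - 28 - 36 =-5*b^2 - 84*b - 64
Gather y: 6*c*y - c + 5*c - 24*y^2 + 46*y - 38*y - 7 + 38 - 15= 4*c - 24*y^2 + y*(6*c + 8) + 16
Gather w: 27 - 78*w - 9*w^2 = -9*w^2 - 78*w + 27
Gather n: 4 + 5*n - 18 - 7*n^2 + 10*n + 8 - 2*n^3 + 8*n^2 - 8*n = -2*n^3 + n^2 + 7*n - 6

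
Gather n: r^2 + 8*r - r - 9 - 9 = r^2 + 7*r - 18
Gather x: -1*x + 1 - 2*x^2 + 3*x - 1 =-2*x^2 + 2*x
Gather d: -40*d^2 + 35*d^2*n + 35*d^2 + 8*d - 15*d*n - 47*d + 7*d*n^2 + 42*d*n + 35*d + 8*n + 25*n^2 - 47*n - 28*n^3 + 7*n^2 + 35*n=d^2*(35*n - 5) + d*(7*n^2 + 27*n - 4) - 28*n^3 + 32*n^2 - 4*n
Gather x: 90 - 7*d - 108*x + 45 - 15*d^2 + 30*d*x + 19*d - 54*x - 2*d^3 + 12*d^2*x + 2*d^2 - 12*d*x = -2*d^3 - 13*d^2 + 12*d + x*(12*d^2 + 18*d - 162) + 135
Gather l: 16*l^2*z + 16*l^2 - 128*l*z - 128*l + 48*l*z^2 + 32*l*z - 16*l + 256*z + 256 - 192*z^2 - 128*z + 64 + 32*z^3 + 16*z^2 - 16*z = l^2*(16*z + 16) + l*(48*z^2 - 96*z - 144) + 32*z^3 - 176*z^2 + 112*z + 320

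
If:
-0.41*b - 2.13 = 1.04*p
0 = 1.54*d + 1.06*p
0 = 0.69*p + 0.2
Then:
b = -4.46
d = 0.20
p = -0.29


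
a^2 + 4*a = a*(a + 4)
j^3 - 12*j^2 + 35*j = j*(j - 7)*(j - 5)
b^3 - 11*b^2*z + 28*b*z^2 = b*(b - 7*z)*(b - 4*z)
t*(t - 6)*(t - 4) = t^3 - 10*t^2 + 24*t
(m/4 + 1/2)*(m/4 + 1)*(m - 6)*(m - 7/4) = m^4/16 - 7*m^3/64 - 7*m^2/4 + m/16 + 21/4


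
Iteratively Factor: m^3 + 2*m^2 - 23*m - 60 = (m - 5)*(m^2 + 7*m + 12) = (m - 5)*(m + 3)*(m + 4)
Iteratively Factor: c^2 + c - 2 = (c - 1)*(c + 2)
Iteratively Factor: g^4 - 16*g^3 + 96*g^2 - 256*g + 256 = (g - 4)*(g^3 - 12*g^2 + 48*g - 64) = (g - 4)^2*(g^2 - 8*g + 16) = (g - 4)^3*(g - 4)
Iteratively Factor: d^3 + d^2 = (d + 1)*(d^2) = d*(d + 1)*(d)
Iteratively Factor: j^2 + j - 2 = (j + 2)*(j - 1)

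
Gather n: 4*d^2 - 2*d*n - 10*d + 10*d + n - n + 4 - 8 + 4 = 4*d^2 - 2*d*n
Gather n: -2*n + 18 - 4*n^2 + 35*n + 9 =-4*n^2 + 33*n + 27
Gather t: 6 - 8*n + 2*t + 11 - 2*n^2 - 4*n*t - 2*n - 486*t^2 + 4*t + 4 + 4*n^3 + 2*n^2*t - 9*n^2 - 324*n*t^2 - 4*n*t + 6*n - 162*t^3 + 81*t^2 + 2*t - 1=4*n^3 - 11*n^2 - 4*n - 162*t^3 + t^2*(-324*n - 405) + t*(2*n^2 - 8*n + 8) + 20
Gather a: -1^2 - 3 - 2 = -6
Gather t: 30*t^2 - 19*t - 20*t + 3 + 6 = 30*t^2 - 39*t + 9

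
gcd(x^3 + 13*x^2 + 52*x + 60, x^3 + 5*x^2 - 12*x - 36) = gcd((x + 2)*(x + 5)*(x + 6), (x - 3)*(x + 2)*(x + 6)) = x^2 + 8*x + 12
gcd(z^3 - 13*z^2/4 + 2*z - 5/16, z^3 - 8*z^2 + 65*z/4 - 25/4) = z^2 - 3*z + 5/4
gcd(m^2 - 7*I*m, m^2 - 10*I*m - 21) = m - 7*I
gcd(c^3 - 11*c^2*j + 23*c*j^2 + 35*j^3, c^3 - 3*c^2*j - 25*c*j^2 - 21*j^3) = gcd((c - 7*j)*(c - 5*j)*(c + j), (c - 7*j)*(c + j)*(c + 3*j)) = c^2 - 6*c*j - 7*j^2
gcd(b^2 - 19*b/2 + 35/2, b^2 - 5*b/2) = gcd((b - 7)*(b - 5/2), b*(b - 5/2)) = b - 5/2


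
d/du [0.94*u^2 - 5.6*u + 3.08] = 1.88*u - 5.6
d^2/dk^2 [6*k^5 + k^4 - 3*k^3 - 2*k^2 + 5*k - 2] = 120*k^3 + 12*k^2 - 18*k - 4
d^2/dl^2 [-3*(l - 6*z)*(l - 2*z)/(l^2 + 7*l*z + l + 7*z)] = 6*(-(l - 6*z)*(l - 2*z)*(2*l + 7*z + 1)^2 + ((l - 6*z)*(l - 2*z) + (l - 6*z)*(2*l + 7*z + 1) + (l - 2*z)*(2*l + 7*z + 1))*(l^2 + 7*l*z + l + 7*z) - (l^2 + 7*l*z + l + 7*z)^2)/(l^2 + 7*l*z + l + 7*z)^3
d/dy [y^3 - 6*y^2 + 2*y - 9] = 3*y^2 - 12*y + 2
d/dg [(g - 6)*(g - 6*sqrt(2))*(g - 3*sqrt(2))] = 3*g^2 - 18*sqrt(2)*g - 12*g + 36 + 54*sqrt(2)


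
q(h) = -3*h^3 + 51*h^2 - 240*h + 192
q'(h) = -9*h^2 + 102*h - 240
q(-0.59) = 351.97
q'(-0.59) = -303.31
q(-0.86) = 438.03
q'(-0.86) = -334.38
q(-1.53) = 689.33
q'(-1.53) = -417.13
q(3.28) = -152.38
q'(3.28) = -2.27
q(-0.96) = 472.06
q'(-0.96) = -346.21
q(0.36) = 112.07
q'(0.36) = -204.45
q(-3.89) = 2073.93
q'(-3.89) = -772.97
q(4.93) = -111.12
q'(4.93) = 44.12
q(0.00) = 192.00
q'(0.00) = -240.00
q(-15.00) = 25392.00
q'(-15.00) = -3795.00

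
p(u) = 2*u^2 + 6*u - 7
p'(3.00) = 18.00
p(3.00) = 29.00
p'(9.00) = 42.00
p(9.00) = 209.00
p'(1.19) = 10.76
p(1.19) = 2.97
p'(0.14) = 6.56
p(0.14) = -6.12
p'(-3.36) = -7.44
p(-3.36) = -4.58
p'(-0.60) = 3.60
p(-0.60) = -9.88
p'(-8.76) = -29.04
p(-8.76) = 93.92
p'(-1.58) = -0.32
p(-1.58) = -11.49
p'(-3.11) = -6.44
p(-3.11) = -6.32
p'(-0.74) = 3.04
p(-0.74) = -10.34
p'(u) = 4*u + 6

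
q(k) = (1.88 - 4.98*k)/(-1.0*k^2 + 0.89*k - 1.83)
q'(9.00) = -0.06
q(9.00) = 0.57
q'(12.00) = -0.04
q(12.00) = 0.43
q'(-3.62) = -0.22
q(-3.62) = -1.10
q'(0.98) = 1.72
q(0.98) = 1.56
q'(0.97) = 1.76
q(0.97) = 1.55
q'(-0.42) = 0.88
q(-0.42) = -1.67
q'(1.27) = 0.78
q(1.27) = 1.92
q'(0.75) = 2.51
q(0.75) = 1.08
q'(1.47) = 0.31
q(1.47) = 2.03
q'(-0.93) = -0.03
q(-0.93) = -1.85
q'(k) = (1.88 - 4.98*k)*(2.0*k - 0.89)/(-1.0*k^2 + 0.89*k - 1.83)^2 - 4.98/(-1.0*k^2 + 0.89*k - 1.83)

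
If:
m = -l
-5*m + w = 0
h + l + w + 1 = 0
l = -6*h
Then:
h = -1/25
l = 6/25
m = -6/25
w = -6/5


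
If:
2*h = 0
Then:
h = 0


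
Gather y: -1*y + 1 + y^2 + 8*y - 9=y^2 + 7*y - 8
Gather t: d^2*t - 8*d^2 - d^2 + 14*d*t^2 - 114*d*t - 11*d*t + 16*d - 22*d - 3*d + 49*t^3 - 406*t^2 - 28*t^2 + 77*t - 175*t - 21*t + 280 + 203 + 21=-9*d^2 - 9*d + 49*t^3 + t^2*(14*d - 434) + t*(d^2 - 125*d - 119) + 504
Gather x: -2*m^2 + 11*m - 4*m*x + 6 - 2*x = -2*m^2 + 11*m + x*(-4*m - 2) + 6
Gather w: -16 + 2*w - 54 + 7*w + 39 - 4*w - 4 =5*w - 35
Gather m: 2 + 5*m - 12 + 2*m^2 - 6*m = 2*m^2 - m - 10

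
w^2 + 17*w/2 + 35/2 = (w + 7/2)*(w + 5)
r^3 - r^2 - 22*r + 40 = (r - 4)*(r - 2)*(r + 5)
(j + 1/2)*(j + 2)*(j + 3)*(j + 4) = j^4 + 19*j^3/2 + 61*j^2/2 + 37*j + 12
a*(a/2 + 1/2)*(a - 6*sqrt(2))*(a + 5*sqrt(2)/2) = a^4/2 - 7*sqrt(2)*a^3/4 + a^3/2 - 15*a^2 - 7*sqrt(2)*a^2/4 - 15*a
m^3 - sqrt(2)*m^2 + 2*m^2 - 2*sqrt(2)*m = m*(m + 2)*(m - sqrt(2))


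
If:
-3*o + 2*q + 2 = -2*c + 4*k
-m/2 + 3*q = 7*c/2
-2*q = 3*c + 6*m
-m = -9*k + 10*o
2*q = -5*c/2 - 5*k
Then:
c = -3800/18811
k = 3460/18811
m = 3200/18811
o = 2794/18811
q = -300/1447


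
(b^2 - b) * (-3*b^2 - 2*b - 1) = -3*b^4 + b^3 + b^2 + b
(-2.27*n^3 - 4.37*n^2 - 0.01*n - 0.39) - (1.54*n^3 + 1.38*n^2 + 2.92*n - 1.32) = -3.81*n^3 - 5.75*n^2 - 2.93*n + 0.93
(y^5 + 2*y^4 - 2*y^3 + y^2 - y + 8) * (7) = 7*y^5 + 14*y^4 - 14*y^3 + 7*y^2 - 7*y + 56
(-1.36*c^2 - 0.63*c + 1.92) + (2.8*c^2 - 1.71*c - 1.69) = 1.44*c^2 - 2.34*c + 0.23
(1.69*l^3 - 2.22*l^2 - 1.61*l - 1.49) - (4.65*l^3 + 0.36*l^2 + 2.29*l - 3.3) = -2.96*l^3 - 2.58*l^2 - 3.9*l + 1.81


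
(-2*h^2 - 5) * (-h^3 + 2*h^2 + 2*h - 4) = 2*h^5 - 4*h^4 + h^3 - 2*h^2 - 10*h + 20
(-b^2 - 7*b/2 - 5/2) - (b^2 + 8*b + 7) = -2*b^2 - 23*b/2 - 19/2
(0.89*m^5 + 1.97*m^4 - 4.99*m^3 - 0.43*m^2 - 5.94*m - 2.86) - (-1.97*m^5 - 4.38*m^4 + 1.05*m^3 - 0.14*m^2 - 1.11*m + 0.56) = 2.86*m^5 + 6.35*m^4 - 6.04*m^3 - 0.29*m^2 - 4.83*m - 3.42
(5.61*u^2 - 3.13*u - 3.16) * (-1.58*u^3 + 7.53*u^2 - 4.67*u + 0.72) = -8.8638*u^5 + 47.1887*u^4 - 44.7748*u^3 - 5.1385*u^2 + 12.5036*u - 2.2752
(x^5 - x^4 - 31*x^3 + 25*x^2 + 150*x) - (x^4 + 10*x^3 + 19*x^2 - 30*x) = x^5 - 2*x^4 - 41*x^3 + 6*x^2 + 180*x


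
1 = 1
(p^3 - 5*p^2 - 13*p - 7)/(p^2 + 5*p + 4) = (p^2 - 6*p - 7)/(p + 4)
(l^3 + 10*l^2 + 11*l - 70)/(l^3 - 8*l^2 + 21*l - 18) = (l^2 + 12*l + 35)/(l^2 - 6*l + 9)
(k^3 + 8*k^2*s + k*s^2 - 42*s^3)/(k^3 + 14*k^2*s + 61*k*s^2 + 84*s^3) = (k - 2*s)/(k + 4*s)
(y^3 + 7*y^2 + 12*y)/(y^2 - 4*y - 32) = y*(y + 3)/(y - 8)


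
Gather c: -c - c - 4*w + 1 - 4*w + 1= -2*c - 8*w + 2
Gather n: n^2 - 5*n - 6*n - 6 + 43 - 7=n^2 - 11*n + 30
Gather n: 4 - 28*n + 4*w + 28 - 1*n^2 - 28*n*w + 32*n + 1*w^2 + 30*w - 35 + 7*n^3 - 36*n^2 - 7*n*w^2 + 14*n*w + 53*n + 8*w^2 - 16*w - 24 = 7*n^3 - 37*n^2 + n*(-7*w^2 - 14*w + 57) + 9*w^2 + 18*w - 27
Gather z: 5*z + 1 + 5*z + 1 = 10*z + 2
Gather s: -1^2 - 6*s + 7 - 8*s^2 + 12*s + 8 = -8*s^2 + 6*s + 14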